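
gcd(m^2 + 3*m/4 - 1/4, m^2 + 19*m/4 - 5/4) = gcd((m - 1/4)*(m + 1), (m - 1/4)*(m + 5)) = m - 1/4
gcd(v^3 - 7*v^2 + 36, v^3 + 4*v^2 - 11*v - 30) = v^2 - v - 6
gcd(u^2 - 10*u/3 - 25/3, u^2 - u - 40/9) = u + 5/3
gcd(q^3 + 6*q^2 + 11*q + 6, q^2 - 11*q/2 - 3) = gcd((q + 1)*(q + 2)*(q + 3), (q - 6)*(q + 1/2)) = 1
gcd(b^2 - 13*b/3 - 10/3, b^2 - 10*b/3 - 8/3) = b + 2/3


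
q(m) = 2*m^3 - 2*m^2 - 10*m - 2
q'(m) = 6*m^2 - 4*m - 10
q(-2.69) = -28.50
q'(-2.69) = 44.18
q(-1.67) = -0.19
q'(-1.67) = 13.41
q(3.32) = 15.94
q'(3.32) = 42.85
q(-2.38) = -16.49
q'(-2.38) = 33.51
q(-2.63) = -25.92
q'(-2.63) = 42.02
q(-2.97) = -42.34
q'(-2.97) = 54.81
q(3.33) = 16.37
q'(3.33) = 43.21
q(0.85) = -10.72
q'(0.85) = -9.06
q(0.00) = -2.00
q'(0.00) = -10.00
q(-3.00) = -44.00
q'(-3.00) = 56.00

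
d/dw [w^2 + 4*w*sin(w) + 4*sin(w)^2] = 4*w*cos(w) + 2*w + 4*sin(w) + 4*sin(2*w)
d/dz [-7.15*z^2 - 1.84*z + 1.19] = -14.3*z - 1.84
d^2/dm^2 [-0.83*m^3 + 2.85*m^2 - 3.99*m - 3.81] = 5.7 - 4.98*m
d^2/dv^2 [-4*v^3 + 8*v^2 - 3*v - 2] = 16 - 24*v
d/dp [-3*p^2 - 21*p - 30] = -6*p - 21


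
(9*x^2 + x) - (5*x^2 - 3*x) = 4*x^2 + 4*x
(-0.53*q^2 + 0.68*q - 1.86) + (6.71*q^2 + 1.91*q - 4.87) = 6.18*q^2 + 2.59*q - 6.73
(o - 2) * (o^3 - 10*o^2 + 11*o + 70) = o^4 - 12*o^3 + 31*o^2 + 48*o - 140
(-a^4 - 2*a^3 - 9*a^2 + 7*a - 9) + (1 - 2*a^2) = -a^4 - 2*a^3 - 11*a^2 + 7*a - 8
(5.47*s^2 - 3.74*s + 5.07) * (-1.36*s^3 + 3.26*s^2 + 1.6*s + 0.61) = -7.4392*s^5 + 22.9186*s^4 - 10.3356*s^3 + 13.8809*s^2 + 5.8306*s + 3.0927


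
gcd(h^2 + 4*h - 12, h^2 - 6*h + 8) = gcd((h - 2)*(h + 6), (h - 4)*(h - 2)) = h - 2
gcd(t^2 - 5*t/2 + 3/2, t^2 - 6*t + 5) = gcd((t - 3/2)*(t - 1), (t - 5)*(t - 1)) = t - 1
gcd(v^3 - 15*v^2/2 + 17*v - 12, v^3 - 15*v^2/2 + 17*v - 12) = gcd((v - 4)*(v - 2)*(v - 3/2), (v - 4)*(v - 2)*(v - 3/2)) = v^3 - 15*v^2/2 + 17*v - 12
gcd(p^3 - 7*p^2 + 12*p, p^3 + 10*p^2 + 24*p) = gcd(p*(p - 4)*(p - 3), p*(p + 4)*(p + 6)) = p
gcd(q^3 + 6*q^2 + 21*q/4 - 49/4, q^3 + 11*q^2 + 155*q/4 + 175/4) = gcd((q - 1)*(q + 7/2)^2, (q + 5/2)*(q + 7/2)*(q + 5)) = q + 7/2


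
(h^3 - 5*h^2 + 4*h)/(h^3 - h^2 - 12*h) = (h - 1)/(h + 3)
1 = 1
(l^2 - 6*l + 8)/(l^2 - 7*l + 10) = (l - 4)/(l - 5)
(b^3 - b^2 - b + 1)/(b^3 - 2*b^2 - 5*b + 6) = (b^2 - 1)/(b^2 - b - 6)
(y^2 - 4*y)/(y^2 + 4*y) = (y - 4)/(y + 4)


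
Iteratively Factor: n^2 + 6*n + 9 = (n + 3)*(n + 3)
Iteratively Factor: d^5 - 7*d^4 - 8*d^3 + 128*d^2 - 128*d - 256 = (d + 4)*(d^4 - 11*d^3 + 36*d^2 - 16*d - 64) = (d - 4)*(d + 4)*(d^3 - 7*d^2 + 8*d + 16) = (d - 4)^2*(d + 4)*(d^2 - 3*d - 4) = (d - 4)^2*(d + 1)*(d + 4)*(d - 4)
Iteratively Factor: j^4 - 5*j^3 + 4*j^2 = (j - 4)*(j^3 - j^2) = j*(j - 4)*(j^2 - j) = j*(j - 4)*(j - 1)*(j)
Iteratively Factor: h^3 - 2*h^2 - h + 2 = (h + 1)*(h^2 - 3*h + 2) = (h - 1)*(h + 1)*(h - 2)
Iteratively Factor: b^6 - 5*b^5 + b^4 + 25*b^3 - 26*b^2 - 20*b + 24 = (b + 2)*(b^5 - 7*b^4 + 15*b^3 - 5*b^2 - 16*b + 12) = (b - 2)*(b + 2)*(b^4 - 5*b^3 + 5*b^2 + 5*b - 6) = (b - 2)*(b + 1)*(b + 2)*(b^3 - 6*b^2 + 11*b - 6) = (b - 3)*(b - 2)*(b + 1)*(b + 2)*(b^2 - 3*b + 2) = (b - 3)*(b - 2)^2*(b + 1)*(b + 2)*(b - 1)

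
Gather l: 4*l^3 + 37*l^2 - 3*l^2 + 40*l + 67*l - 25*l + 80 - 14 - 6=4*l^3 + 34*l^2 + 82*l + 60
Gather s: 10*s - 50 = 10*s - 50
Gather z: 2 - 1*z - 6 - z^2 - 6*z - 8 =-z^2 - 7*z - 12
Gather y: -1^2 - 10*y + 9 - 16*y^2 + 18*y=-16*y^2 + 8*y + 8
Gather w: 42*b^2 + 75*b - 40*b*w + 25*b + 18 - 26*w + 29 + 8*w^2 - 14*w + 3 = 42*b^2 + 100*b + 8*w^2 + w*(-40*b - 40) + 50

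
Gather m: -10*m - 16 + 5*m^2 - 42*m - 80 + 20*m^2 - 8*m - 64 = 25*m^2 - 60*m - 160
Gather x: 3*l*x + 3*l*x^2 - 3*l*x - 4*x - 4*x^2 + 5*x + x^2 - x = x^2*(3*l - 3)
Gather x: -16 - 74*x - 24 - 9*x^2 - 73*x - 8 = -9*x^2 - 147*x - 48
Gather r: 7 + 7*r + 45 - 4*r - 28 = 3*r + 24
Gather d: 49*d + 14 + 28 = 49*d + 42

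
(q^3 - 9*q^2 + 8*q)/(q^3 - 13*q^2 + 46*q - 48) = q*(q - 1)/(q^2 - 5*q + 6)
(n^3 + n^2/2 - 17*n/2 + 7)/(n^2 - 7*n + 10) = (2*n^2 + 5*n - 7)/(2*(n - 5))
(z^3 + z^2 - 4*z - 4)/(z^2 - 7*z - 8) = (z^2 - 4)/(z - 8)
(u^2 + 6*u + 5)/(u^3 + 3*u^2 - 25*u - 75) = (u + 1)/(u^2 - 2*u - 15)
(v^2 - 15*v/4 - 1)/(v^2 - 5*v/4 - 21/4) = (-4*v^2 + 15*v + 4)/(-4*v^2 + 5*v + 21)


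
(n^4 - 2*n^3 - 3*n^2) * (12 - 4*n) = -4*n^5 + 20*n^4 - 12*n^3 - 36*n^2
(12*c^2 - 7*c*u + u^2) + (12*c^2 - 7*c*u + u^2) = 24*c^2 - 14*c*u + 2*u^2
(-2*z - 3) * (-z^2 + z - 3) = 2*z^3 + z^2 + 3*z + 9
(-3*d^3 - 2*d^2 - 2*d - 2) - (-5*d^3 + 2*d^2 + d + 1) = 2*d^3 - 4*d^2 - 3*d - 3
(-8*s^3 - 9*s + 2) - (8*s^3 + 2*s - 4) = -16*s^3 - 11*s + 6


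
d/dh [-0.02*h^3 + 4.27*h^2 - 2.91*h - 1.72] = -0.06*h^2 + 8.54*h - 2.91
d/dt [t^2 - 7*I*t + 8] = 2*t - 7*I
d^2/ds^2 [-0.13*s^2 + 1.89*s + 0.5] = -0.260000000000000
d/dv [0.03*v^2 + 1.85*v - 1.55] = 0.06*v + 1.85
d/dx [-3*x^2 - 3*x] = -6*x - 3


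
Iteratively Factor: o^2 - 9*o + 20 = (o - 5)*(o - 4)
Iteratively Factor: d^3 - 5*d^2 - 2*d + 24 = (d - 4)*(d^2 - d - 6) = (d - 4)*(d + 2)*(d - 3)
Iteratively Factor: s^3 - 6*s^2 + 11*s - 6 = (s - 2)*(s^2 - 4*s + 3) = (s - 3)*(s - 2)*(s - 1)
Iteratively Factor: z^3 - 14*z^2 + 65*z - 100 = (z - 4)*(z^2 - 10*z + 25) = (z - 5)*(z - 4)*(z - 5)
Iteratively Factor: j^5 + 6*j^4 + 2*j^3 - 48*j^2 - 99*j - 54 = (j + 3)*(j^4 + 3*j^3 - 7*j^2 - 27*j - 18) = (j + 2)*(j + 3)*(j^3 + j^2 - 9*j - 9) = (j + 2)*(j + 3)^2*(j^2 - 2*j - 3) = (j + 1)*(j + 2)*(j + 3)^2*(j - 3)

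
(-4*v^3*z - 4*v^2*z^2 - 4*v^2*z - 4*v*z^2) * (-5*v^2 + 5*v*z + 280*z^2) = 20*v^5*z + 20*v^4*z - 1140*v^3*z^3 - 1120*v^2*z^4 - 1140*v^2*z^3 - 1120*v*z^4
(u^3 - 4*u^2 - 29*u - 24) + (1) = u^3 - 4*u^2 - 29*u - 23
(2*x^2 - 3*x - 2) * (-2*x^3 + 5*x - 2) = -4*x^5 + 6*x^4 + 14*x^3 - 19*x^2 - 4*x + 4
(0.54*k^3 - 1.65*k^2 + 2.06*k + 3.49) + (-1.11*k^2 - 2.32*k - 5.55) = 0.54*k^3 - 2.76*k^2 - 0.26*k - 2.06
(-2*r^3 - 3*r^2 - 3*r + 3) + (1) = -2*r^3 - 3*r^2 - 3*r + 4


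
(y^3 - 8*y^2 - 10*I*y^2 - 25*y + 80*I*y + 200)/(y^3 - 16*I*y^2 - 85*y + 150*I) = (y - 8)/(y - 6*I)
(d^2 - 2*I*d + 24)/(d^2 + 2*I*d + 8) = (d - 6*I)/(d - 2*I)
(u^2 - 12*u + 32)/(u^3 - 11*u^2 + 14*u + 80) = (u - 4)/(u^2 - 3*u - 10)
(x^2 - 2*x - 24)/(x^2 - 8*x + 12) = (x + 4)/(x - 2)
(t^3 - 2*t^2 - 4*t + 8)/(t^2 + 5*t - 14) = (t^2 - 4)/(t + 7)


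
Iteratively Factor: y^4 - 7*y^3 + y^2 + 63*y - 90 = (y - 2)*(y^3 - 5*y^2 - 9*y + 45) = (y - 5)*(y - 2)*(y^2 - 9) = (y - 5)*(y - 3)*(y - 2)*(y + 3)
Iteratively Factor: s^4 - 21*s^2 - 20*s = (s + 4)*(s^3 - 4*s^2 - 5*s) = (s - 5)*(s + 4)*(s^2 + s) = (s - 5)*(s + 1)*(s + 4)*(s)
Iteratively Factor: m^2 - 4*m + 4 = (m - 2)*(m - 2)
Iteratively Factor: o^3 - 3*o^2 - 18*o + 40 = (o - 5)*(o^2 + 2*o - 8) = (o - 5)*(o - 2)*(o + 4)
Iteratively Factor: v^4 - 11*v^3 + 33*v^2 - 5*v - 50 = (v - 2)*(v^3 - 9*v^2 + 15*v + 25) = (v - 5)*(v - 2)*(v^2 - 4*v - 5) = (v - 5)^2*(v - 2)*(v + 1)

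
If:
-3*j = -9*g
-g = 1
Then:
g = -1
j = -3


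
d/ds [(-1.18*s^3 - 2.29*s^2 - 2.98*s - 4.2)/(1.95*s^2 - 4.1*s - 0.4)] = (-2.301*s^4 + 9.676*s^3 + 16.616*s^2 + 18.212*s - 16.028)/(3.8025*s^4 - 15.99*s^3 + 15.25*s^2 + 3.28*s + 0.16)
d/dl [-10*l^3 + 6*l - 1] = 6 - 30*l^2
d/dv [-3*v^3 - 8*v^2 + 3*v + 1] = -9*v^2 - 16*v + 3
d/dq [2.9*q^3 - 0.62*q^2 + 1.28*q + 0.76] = 8.7*q^2 - 1.24*q + 1.28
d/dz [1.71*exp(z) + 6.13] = 1.71*exp(z)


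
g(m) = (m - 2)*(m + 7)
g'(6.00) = 17.00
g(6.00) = 52.00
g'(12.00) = 29.00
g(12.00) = 190.00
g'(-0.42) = 4.16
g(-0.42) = -15.92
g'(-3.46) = -1.92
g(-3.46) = -19.33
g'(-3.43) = -1.86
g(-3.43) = -19.39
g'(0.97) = 6.94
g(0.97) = -8.21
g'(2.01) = 9.02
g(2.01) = 0.09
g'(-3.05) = -1.10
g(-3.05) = -19.95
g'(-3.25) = -1.50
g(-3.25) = -19.69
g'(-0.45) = 4.10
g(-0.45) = -16.05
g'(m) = 2*m + 5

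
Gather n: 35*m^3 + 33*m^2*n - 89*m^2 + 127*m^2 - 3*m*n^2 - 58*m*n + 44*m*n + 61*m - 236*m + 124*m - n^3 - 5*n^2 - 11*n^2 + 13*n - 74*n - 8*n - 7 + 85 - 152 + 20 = 35*m^3 + 38*m^2 - 51*m - n^3 + n^2*(-3*m - 16) + n*(33*m^2 - 14*m - 69) - 54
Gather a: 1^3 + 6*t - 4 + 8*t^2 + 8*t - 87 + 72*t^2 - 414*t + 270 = 80*t^2 - 400*t + 180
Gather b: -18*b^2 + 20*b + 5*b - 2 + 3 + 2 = -18*b^2 + 25*b + 3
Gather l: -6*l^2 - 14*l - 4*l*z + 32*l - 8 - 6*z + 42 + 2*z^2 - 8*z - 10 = -6*l^2 + l*(18 - 4*z) + 2*z^2 - 14*z + 24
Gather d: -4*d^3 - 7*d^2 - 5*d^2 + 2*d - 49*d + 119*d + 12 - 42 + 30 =-4*d^3 - 12*d^2 + 72*d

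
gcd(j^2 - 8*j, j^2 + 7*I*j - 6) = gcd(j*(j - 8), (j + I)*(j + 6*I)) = 1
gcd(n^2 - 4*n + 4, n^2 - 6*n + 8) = n - 2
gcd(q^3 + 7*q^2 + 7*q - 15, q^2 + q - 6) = q + 3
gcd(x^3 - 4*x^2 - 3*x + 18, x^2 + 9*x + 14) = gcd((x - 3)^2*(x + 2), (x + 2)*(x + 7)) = x + 2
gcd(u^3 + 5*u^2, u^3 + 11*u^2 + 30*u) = u^2 + 5*u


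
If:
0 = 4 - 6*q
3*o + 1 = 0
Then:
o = -1/3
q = 2/3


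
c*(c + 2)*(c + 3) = c^3 + 5*c^2 + 6*c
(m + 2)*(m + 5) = m^2 + 7*m + 10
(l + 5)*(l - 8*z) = l^2 - 8*l*z + 5*l - 40*z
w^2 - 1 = (w - 1)*(w + 1)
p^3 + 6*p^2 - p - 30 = (p - 2)*(p + 3)*(p + 5)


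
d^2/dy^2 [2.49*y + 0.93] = 0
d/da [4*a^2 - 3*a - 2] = 8*a - 3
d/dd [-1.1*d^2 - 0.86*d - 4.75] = -2.2*d - 0.86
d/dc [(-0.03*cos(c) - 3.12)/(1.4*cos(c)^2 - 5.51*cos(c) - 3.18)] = (-0.042*cos(c)^2 - 8.736*cos(c) + 17.0958)*sin(c)/(1.96*cos(c)^4 - 15.428*cos(c)^3 + 21.4561*cos(c)^2 + 35.0436*cos(c) + 10.1124)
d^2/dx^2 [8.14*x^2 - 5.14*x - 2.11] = 16.2800000000000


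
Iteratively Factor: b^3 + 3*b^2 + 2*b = (b)*(b^2 + 3*b + 2) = b*(b + 2)*(b + 1)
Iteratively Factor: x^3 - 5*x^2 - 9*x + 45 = (x - 3)*(x^2 - 2*x - 15) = (x - 3)*(x + 3)*(x - 5)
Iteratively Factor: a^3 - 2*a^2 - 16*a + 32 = (a - 4)*(a^2 + 2*a - 8) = (a - 4)*(a + 4)*(a - 2)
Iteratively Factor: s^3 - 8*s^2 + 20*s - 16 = (s - 2)*(s^2 - 6*s + 8) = (s - 2)^2*(s - 4)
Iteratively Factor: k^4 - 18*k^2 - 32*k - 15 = (k + 1)*(k^3 - k^2 - 17*k - 15) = (k - 5)*(k + 1)*(k^2 + 4*k + 3) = (k - 5)*(k + 1)^2*(k + 3)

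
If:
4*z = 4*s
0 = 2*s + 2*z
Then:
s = 0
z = 0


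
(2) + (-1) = 1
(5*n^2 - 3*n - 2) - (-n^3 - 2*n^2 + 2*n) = n^3 + 7*n^2 - 5*n - 2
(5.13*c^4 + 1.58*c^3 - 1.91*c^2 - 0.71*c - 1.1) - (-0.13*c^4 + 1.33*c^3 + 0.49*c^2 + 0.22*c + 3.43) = 5.26*c^4 + 0.25*c^3 - 2.4*c^2 - 0.93*c - 4.53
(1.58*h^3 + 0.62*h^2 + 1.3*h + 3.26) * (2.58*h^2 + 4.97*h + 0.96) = 4.0764*h^5 + 9.4522*h^4 + 7.9522*h^3 + 15.467*h^2 + 17.4502*h + 3.1296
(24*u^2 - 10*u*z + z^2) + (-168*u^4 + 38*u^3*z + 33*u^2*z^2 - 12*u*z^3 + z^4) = -168*u^4 + 38*u^3*z + 33*u^2*z^2 + 24*u^2 - 12*u*z^3 - 10*u*z + z^4 + z^2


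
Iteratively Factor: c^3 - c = (c)*(c^2 - 1) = c*(c - 1)*(c + 1)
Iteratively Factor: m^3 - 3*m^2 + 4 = (m - 2)*(m^2 - m - 2) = (m - 2)^2*(m + 1)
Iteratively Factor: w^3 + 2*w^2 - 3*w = (w + 3)*(w^2 - w) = w*(w + 3)*(w - 1)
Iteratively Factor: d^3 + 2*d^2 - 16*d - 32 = (d + 4)*(d^2 - 2*d - 8) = (d + 2)*(d + 4)*(d - 4)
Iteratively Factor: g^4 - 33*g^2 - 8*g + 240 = (g - 5)*(g^3 + 5*g^2 - 8*g - 48) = (g - 5)*(g + 4)*(g^2 + g - 12) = (g - 5)*(g - 3)*(g + 4)*(g + 4)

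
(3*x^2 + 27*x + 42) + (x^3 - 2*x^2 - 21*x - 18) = x^3 + x^2 + 6*x + 24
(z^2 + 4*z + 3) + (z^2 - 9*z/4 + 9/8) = 2*z^2 + 7*z/4 + 33/8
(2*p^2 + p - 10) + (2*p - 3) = 2*p^2 + 3*p - 13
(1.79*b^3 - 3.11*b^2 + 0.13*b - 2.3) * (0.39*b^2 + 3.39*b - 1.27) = 0.6981*b^5 + 4.8552*b^4 - 12.7655*b^3 + 3.4934*b^2 - 7.9621*b + 2.921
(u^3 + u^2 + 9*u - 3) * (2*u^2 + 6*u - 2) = 2*u^5 + 8*u^4 + 22*u^3 + 46*u^2 - 36*u + 6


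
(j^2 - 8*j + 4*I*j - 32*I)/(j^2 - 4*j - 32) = (j + 4*I)/(j + 4)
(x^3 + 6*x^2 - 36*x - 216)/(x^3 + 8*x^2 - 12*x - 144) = (x - 6)/(x - 4)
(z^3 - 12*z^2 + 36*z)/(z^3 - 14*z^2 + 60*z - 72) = z/(z - 2)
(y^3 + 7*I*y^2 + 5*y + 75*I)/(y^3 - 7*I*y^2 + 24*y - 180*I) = (y^2 + 2*I*y + 15)/(y^2 - 12*I*y - 36)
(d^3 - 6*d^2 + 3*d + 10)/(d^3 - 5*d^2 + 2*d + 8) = (d - 5)/(d - 4)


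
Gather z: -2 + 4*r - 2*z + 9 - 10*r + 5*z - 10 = -6*r + 3*z - 3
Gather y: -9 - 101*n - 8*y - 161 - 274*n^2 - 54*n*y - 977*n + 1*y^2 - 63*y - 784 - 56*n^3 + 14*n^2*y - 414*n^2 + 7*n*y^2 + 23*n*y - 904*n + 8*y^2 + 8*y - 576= -56*n^3 - 688*n^2 - 1982*n + y^2*(7*n + 9) + y*(14*n^2 - 31*n - 63) - 1530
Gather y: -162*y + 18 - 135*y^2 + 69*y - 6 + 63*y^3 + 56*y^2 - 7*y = 63*y^3 - 79*y^2 - 100*y + 12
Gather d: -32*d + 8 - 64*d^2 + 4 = -64*d^2 - 32*d + 12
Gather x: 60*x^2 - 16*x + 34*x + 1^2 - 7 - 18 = 60*x^2 + 18*x - 24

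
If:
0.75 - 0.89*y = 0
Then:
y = 0.84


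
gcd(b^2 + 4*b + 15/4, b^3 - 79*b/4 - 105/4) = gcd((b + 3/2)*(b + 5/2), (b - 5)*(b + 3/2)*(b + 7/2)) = b + 3/2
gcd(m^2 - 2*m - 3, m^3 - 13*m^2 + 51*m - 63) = m - 3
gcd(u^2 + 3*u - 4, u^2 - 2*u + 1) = u - 1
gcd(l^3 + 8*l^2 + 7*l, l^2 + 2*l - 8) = 1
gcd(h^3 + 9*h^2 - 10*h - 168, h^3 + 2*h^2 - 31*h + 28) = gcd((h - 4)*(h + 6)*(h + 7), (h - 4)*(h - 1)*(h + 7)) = h^2 + 3*h - 28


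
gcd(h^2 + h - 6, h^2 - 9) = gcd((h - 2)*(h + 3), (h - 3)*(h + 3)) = h + 3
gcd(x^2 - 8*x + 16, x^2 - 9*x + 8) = 1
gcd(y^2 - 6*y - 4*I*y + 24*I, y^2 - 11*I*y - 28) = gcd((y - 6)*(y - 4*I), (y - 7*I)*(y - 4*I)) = y - 4*I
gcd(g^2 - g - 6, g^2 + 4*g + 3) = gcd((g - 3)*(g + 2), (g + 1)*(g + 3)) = 1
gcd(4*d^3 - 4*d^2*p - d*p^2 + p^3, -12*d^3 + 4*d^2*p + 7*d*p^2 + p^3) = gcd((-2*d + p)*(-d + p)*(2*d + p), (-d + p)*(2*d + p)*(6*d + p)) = -2*d^2 + d*p + p^2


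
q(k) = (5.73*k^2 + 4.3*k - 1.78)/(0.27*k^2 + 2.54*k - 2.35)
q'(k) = (-0.54*k - 2.54)*(5.73*k^2 + 4.3*k - 1.78)/(0.27*k^2 + 2.54*k - 2.35)^2 + (11.46*k + 4.3)/(0.27*k^2 + 2.54*k - 2.35)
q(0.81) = -47.31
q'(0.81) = -1337.80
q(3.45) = 8.44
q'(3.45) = 0.69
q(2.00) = 7.81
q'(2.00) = -0.27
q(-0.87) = 0.27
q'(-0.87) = 1.43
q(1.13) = 12.02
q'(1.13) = -23.83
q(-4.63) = -12.15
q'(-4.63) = 5.80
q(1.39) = 8.97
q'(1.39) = -5.45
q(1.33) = 9.35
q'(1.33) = -7.25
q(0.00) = 0.76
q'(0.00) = -1.01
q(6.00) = 10.19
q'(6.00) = 0.63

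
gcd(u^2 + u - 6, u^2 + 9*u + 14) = 1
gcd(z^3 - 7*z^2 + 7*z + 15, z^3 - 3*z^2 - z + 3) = z^2 - 2*z - 3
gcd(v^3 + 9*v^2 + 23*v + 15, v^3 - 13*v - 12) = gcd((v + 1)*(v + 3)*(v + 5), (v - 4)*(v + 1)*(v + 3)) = v^2 + 4*v + 3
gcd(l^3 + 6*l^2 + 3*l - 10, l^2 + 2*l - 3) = l - 1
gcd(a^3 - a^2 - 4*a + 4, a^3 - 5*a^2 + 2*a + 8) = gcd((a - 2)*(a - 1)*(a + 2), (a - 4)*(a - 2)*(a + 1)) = a - 2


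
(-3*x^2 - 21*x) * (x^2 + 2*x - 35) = -3*x^4 - 27*x^3 + 63*x^2 + 735*x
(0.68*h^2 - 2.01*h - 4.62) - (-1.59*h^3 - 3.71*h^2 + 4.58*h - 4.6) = 1.59*h^3 + 4.39*h^2 - 6.59*h - 0.0200000000000005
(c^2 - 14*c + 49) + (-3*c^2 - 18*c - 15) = -2*c^2 - 32*c + 34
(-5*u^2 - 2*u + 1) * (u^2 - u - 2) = -5*u^4 + 3*u^3 + 13*u^2 + 3*u - 2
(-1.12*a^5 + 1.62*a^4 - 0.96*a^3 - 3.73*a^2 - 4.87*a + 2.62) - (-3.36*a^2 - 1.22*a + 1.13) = -1.12*a^5 + 1.62*a^4 - 0.96*a^3 - 0.37*a^2 - 3.65*a + 1.49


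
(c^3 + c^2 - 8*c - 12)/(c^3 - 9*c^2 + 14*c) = (c^3 + c^2 - 8*c - 12)/(c*(c^2 - 9*c + 14))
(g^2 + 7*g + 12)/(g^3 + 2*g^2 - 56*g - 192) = (g + 3)/(g^2 - 2*g - 48)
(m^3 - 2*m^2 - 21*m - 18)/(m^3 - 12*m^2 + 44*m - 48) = (m^2 + 4*m + 3)/(m^2 - 6*m + 8)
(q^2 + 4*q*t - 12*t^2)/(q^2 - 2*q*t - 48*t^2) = (q - 2*t)/(q - 8*t)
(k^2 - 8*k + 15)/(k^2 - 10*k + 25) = (k - 3)/(k - 5)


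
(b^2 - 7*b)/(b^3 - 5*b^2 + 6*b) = (b - 7)/(b^2 - 5*b + 6)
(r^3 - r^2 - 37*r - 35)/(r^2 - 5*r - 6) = (r^2 - 2*r - 35)/(r - 6)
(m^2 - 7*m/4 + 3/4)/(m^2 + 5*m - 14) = (4*m^2 - 7*m + 3)/(4*(m^2 + 5*m - 14))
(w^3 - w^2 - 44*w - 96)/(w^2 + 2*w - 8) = (w^2 - 5*w - 24)/(w - 2)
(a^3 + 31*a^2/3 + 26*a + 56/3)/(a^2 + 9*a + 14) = a + 4/3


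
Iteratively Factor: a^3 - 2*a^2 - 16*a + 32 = (a - 4)*(a^2 + 2*a - 8) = (a - 4)*(a - 2)*(a + 4)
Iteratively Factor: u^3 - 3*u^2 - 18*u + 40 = (u + 4)*(u^2 - 7*u + 10) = (u - 5)*(u + 4)*(u - 2)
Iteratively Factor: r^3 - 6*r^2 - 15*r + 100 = (r + 4)*(r^2 - 10*r + 25) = (r - 5)*(r + 4)*(r - 5)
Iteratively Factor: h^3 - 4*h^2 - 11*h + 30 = (h + 3)*(h^2 - 7*h + 10) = (h - 2)*(h + 3)*(h - 5)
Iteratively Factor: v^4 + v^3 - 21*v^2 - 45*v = (v + 3)*(v^3 - 2*v^2 - 15*v) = (v - 5)*(v + 3)*(v^2 + 3*v) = (v - 5)*(v + 3)^2*(v)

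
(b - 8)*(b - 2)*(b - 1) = b^3 - 11*b^2 + 26*b - 16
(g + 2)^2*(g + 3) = g^3 + 7*g^2 + 16*g + 12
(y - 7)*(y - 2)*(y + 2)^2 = y^4 - 5*y^3 - 18*y^2 + 20*y + 56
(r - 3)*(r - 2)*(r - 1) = r^3 - 6*r^2 + 11*r - 6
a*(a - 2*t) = a^2 - 2*a*t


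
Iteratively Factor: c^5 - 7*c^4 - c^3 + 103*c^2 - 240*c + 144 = (c - 1)*(c^4 - 6*c^3 - 7*c^2 + 96*c - 144) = (c - 3)*(c - 1)*(c^3 - 3*c^2 - 16*c + 48) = (c - 3)^2*(c - 1)*(c^2 - 16) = (c - 3)^2*(c - 1)*(c + 4)*(c - 4)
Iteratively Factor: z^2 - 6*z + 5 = (z - 5)*(z - 1)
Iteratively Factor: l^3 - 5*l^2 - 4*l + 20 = (l - 2)*(l^2 - 3*l - 10) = (l - 2)*(l + 2)*(l - 5)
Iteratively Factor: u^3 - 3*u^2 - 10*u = (u)*(u^2 - 3*u - 10) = u*(u + 2)*(u - 5)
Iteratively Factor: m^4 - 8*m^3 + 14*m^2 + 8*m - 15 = (m - 5)*(m^3 - 3*m^2 - m + 3) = (m - 5)*(m - 3)*(m^2 - 1) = (m - 5)*(m - 3)*(m + 1)*(m - 1)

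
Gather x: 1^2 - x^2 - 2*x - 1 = -x^2 - 2*x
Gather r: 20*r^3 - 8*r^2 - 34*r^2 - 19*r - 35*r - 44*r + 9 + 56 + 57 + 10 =20*r^3 - 42*r^2 - 98*r + 132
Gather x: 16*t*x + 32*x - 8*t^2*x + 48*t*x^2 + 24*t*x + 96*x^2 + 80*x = x^2*(48*t + 96) + x*(-8*t^2 + 40*t + 112)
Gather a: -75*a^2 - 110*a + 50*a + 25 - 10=-75*a^2 - 60*a + 15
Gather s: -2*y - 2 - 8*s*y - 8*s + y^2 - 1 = s*(-8*y - 8) + y^2 - 2*y - 3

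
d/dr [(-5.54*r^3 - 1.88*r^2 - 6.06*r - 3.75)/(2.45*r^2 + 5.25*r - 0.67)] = (-13.573*r^4 - 58.17*r^3 + 16.1124*r^2 + 20.8942*r + 23.7477)/(6.0025*r^4 + 25.725*r^3 + 24.2795*r^2 - 7.035*r + 0.4489)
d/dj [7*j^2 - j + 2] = 14*j - 1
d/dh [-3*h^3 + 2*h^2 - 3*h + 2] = -9*h^2 + 4*h - 3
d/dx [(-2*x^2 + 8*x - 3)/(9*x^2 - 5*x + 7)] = (-62*x^2 + 26*x + 41)/(81*x^4 - 90*x^3 + 151*x^2 - 70*x + 49)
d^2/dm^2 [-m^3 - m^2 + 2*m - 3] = -6*m - 2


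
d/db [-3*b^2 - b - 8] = -6*b - 1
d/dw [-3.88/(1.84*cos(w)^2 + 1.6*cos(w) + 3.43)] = -(14.2784*cos(w) + 6.208)*sin(w)/(1.84*cos(w)^2 + 1.6*cos(w) + 3.43)^2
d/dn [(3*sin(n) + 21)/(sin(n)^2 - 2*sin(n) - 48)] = 3*(-14*sin(n) + cos(n)^2 - 35)*cos(n)/((sin(n) - 8)^2*(sin(n) + 6)^2)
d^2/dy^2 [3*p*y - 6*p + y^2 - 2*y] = 2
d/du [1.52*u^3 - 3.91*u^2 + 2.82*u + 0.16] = 4.56*u^2 - 7.82*u + 2.82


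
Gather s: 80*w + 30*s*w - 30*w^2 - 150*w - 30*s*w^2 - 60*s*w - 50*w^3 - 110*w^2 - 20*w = s*(-30*w^2 - 30*w) - 50*w^3 - 140*w^2 - 90*w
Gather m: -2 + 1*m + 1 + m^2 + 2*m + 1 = m^2 + 3*m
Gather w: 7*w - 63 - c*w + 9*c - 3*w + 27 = 9*c + w*(4 - c) - 36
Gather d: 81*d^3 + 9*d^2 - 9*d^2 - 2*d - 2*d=81*d^3 - 4*d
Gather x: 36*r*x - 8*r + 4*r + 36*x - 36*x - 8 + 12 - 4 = 36*r*x - 4*r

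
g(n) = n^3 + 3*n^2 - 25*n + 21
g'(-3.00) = -16.00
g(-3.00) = 96.00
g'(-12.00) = 335.00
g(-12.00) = -975.00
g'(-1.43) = -27.45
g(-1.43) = 59.96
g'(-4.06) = 0.09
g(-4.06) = 105.03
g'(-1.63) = -26.81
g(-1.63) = 65.39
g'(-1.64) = -26.77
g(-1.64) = 65.66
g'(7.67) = 197.51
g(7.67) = 456.95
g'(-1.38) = -27.57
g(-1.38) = 58.59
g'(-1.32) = -27.69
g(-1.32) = 56.93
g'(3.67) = 37.43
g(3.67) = 19.09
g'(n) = 3*n^2 + 6*n - 25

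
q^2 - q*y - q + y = (q - 1)*(q - y)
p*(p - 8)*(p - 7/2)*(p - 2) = p^4 - 27*p^3/2 + 51*p^2 - 56*p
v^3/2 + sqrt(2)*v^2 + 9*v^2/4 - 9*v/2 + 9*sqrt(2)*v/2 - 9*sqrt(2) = (v/2 + sqrt(2))*(v - 3/2)*(v + 6)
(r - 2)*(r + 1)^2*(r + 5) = r^4 + 5*r^3 - 3*r^2 - 17*r - 10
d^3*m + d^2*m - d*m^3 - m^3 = (d - m)*(d + m)*(d*m + m)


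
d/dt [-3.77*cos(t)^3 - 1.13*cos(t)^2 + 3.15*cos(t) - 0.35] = (11.31*cos(t)^2 + 2.26*cos(t) - 3.15)*sin(t)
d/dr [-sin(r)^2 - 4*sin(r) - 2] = -2*(sin(r) + 2)*cos(r)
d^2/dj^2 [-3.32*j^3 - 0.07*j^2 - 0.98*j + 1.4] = -19.92*j - 0.14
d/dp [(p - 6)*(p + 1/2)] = 2*p - 11/2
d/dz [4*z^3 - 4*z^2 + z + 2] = 12*z^2 - 8*z + 1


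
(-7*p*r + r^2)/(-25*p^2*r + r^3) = (7*p - r)/(25*p^2 - r^2)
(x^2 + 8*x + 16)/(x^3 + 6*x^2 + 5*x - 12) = (x + 4)/(x^2 + 2*x - 3)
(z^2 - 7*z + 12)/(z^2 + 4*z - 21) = (z - 4)/(z + 7)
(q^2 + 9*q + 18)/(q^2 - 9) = (q + 6)/(q - 3)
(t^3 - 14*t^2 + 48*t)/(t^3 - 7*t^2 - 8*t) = (t - 6)/(t + 1)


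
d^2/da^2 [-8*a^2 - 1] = -16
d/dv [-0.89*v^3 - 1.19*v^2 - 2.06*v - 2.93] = -2.67*v^2 - 2.38*v - 2.06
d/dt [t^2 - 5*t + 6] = 2*t - 5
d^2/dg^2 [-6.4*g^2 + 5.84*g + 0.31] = -12.8000000000000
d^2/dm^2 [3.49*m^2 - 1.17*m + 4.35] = 6.98000000000000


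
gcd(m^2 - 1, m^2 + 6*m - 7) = m - 1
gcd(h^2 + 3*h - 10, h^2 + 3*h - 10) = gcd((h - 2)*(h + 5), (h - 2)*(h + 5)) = h^2 + 3*h - 10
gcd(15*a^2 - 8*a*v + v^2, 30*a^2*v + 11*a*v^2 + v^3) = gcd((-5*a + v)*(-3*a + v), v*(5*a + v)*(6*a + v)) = 1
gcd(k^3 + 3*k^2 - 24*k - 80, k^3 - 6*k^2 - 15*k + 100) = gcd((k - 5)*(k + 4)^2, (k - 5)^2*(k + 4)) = k^2 - k - 20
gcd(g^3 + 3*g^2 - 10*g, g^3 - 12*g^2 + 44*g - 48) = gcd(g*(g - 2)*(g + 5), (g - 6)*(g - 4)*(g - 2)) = g - 2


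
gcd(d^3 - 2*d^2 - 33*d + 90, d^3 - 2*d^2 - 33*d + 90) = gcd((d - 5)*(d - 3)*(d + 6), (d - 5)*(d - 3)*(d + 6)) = d^3 - 2*d^2 - 33*d + 90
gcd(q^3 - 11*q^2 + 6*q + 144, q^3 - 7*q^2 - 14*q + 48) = q^2 - 5*q - 24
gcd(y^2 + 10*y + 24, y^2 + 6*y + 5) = 1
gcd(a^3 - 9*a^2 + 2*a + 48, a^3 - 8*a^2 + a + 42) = a^2 - a - 6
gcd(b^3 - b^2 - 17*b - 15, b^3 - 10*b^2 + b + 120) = b^2 - 2*b - 15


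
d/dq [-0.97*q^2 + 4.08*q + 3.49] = 4.08 - 1.94*q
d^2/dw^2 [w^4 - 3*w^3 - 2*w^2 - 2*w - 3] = 12*w^2 - 18*w - 4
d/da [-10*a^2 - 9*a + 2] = -20*a - 9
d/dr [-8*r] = -8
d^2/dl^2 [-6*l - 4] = 0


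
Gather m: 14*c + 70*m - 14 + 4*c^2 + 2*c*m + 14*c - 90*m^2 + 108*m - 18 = 4*c^2 + 28*c - 90*m^2 + m*(2*c + 178) - 32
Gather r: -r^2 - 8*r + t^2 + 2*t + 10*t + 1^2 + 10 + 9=-r^2 - 8*r + t^2 + 12*t + 20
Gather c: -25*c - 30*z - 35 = -25*c - 30*z - 35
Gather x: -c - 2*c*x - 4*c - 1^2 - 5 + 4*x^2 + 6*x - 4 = -5*c + 4*x^2 + x*(6 - 2*c) - 10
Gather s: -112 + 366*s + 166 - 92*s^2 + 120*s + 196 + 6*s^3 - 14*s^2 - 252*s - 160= 6*s^3 - 106*s^2 + 234*s + 90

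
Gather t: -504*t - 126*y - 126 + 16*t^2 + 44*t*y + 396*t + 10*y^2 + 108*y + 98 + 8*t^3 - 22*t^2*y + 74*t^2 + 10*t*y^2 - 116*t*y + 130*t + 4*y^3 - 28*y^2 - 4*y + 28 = 8*t^3 + t^2*(90 - 22*y) + t*(10*y^2 - 72*y + 22) + 4*y^3 - 18*y^2 - 22*y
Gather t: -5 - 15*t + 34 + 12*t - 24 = 5 - 3*t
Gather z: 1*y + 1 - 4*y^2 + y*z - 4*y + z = -4*y^2 - 3*y + z*(y + 1) + 1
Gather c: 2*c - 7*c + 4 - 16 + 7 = -5*c - 5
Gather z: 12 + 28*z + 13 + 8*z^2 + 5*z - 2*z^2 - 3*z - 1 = 6*z^2 + 30*z + 24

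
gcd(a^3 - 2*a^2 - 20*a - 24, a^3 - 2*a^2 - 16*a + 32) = 1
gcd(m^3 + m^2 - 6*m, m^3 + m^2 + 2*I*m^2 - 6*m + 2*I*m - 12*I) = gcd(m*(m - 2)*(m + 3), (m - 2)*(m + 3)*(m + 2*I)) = m^2 + m - 6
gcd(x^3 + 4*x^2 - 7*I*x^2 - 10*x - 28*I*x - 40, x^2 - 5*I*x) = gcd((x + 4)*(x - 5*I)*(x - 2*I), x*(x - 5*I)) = x - 5*I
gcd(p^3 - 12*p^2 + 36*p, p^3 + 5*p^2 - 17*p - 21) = 1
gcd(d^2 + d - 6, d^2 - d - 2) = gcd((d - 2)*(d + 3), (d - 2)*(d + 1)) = d - 2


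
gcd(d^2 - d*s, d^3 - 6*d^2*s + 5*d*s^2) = -d^2 + d*s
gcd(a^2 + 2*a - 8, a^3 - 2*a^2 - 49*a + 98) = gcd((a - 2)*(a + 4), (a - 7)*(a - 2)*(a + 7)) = a - 2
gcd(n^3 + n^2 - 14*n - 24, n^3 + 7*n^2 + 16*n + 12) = n^2 + 5*n + 6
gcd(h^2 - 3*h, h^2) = h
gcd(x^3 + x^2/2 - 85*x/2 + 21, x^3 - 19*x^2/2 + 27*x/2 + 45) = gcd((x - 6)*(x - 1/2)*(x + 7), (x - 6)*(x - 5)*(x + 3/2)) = x - 6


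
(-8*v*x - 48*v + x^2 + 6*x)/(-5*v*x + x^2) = (8*v*x + 48*v - x^2 - 6*x)/(x*(5*v - x))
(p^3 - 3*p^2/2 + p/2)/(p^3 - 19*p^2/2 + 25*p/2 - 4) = p/(p - 8)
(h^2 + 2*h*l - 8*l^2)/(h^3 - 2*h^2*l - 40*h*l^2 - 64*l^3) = (h - 2*l)/(h^2 - 6*h*l - 16*l^2)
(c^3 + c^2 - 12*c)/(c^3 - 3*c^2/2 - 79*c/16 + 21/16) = 16*c*(c + 4)/(16*c^2 + 24*c - 7)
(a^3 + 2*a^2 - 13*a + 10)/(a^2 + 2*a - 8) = (a^2 + 4*a - 5)/(a + 4)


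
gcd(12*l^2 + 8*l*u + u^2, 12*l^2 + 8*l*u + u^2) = 12*l^2 + 8*l*u + u^2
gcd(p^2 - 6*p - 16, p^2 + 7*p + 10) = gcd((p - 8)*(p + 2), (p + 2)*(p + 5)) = p + 2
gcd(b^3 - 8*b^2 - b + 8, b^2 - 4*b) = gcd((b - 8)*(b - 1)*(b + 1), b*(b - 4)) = 1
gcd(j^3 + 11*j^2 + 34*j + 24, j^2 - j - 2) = j + 1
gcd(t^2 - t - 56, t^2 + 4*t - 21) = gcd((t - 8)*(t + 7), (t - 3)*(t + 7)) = t + 7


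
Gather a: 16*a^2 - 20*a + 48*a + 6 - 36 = 16*a^2 + 28*a - 30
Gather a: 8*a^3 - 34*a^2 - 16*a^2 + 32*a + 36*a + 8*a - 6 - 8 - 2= 8*a^3 - 50*a^2 + 76*a - 16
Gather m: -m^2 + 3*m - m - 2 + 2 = -m^2 + 2*m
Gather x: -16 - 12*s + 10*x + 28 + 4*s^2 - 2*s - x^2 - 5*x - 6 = 4*s^2 - 14*s - x^2 + 5*x + 6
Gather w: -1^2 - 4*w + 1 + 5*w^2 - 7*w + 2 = 5*w^2 - 11*w + 2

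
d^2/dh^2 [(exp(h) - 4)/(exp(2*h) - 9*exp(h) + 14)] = (exp(4*h) - 7*exp(3*h) + 24*exp(2*h) + 26*exp(h) - 308)*exp(h)/(exp(6*h) - 27*exp(5*h) + 285*exp(4*h) - 1485*exp(3*h) + 3990*exp(2*h) - 5292*exp(h) + 2744)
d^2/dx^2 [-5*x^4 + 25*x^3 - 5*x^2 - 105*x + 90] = -60*x^2 + 150*x - 10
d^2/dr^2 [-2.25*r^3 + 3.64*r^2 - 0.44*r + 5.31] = 7.28 - 13.5*r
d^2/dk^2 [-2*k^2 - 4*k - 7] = -4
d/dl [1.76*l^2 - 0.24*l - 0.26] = 3.52*l - 0.24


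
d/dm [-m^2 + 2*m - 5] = 2 - 2*m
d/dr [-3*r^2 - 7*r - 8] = -6*r - 7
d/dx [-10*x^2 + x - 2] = 1 - 20*x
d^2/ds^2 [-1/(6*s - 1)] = -72/(6*s - 1)^3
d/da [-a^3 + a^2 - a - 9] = -3*a^2 + 2*a - 1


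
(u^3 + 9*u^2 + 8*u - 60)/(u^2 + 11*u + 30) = u - 2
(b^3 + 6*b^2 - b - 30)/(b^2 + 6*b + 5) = (b^2 + b - 6)/(b + 1)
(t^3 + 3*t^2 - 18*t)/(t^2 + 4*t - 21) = t*(t + 6)/(t + 7)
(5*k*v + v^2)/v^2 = (5*k + v)/v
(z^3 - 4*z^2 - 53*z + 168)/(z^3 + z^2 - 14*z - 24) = (z^3 - 4*z^2 - 53*z + 168)/(z^3 + z^2 - 14*z - 24)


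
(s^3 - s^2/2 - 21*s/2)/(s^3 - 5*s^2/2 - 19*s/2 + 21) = s/(s - 2)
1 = 1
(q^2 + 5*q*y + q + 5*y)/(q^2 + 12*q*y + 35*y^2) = (q + 1)/(q + 7*y)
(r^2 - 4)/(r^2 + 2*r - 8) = (r + 2)/(r + 4)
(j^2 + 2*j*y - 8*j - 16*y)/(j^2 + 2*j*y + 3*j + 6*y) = (j - 8)/(j + 3)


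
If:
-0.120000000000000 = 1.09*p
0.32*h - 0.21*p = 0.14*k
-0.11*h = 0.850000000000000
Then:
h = -7.73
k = -17.50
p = -0.11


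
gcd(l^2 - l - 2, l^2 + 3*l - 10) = l - 2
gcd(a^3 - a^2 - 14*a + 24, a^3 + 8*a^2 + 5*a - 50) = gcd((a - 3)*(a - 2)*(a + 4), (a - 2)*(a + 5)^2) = a - 2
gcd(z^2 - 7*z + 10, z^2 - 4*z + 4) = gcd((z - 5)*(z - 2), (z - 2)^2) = z - 2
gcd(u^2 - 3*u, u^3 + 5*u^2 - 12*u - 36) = u - 3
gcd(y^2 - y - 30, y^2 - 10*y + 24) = y - 6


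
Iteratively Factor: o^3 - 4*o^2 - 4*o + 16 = (o + 2)*(o^2 - 6*o + 8) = (o - 4)*(o + 2)*(o - 2)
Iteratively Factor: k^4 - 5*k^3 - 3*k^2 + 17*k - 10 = (k - 1)*(k^3 - 4*k^2 - 7*k + 10) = (k - 1)^2*(k^2 - 3*k - 10) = (k - 5)*(k - 1)^2*(k + 2)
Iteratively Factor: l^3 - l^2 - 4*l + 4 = (l - 2)*(l^2 + l - 2) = (l - 2)*(l - 1)*(l + 2)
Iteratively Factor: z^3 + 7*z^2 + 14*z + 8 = (z + 2)*(z^2 + 5*z + 4) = (z + 1)*(z + 2)*(z + 4)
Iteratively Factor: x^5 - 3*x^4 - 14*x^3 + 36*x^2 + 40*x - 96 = (x - 4)*(x^4 + x^3 - 10*x^2 - 4*x + 24) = (x - 4)*(x - 2)*(x^3 + 3*x^2 - 4*x - 12) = (x - 4)*(x - 2)*(x + 3)*(x^2 - 4) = (x - 4)*(x - 2)*(x + 2)*(x + 3)*(x - 2)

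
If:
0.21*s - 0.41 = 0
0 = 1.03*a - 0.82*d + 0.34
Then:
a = 0.796116504854369*d - 0.330097087378641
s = 1.95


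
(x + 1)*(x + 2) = x^2 + 3*x + 2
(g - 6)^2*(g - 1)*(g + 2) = g^4 - 11*g^3 + 22*g^2 + 60*g - 72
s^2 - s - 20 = (s - 5)*(s + 4)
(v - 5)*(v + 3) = v^2 - 2*v - 15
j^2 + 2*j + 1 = (j + 1)^2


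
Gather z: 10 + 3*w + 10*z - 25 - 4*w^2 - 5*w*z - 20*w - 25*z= -4*w^2 - 17*w + z*(-5*w - 15) - 15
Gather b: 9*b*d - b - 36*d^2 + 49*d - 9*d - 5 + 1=b*(9*d - 1) - 36*d^2 + 40*d - 4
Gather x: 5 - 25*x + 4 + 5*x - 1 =8 - 20*x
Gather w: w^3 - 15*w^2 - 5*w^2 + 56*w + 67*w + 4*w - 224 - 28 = w^3 - 20*w^2 + 127*w - 252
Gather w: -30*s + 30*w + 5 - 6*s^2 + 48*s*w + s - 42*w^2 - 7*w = -6*s^2 - 29*s - 42*w^2 + w*(48*s + 23) + 5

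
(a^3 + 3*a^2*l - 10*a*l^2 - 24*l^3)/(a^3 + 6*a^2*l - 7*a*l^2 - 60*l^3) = (a + 2*l)/(a + 5*l)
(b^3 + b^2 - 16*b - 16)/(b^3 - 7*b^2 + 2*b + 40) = (b^2 + 5*b + 4)/(b^2 - 3*b - 10)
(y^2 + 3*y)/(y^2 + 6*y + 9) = y/(y + 3)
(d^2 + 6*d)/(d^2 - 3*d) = (d + 6)/(d - 3)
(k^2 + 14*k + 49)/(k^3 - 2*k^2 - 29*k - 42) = (k^2 + 14*k + 49)/(k^3 - 2*k^2 - 29*k - 42)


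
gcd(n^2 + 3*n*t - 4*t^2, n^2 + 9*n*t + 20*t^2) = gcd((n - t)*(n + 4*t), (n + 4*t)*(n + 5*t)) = n + 4*t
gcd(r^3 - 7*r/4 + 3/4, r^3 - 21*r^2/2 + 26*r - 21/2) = r - 1/2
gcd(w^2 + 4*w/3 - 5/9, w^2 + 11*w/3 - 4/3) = w - 1/3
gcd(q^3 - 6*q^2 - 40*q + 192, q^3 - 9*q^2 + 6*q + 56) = q - 4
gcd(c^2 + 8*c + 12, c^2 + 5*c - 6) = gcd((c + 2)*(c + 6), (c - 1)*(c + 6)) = c + 6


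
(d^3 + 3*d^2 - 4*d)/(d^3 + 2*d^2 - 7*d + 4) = d/(d - 1)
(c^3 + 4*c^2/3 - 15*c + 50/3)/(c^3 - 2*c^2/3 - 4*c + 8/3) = (3*c^2 + 10*c - 25)/(3*c^2 + 4*c - 4)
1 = 1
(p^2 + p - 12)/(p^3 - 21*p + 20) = (p^2 + p - 12)/(p^3 - 21*p + 20)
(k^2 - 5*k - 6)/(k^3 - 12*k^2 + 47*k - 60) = (k^2 - 5*k - 6)/(k^3 - 12*k^2 + 47*k - 60)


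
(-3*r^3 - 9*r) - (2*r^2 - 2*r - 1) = -3*r^3 - 2*r^2 - 7*r + 1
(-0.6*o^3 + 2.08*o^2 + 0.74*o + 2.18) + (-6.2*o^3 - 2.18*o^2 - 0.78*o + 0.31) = -6.8*o^3 - 0.1*o^2 - 0.04*o + 2.49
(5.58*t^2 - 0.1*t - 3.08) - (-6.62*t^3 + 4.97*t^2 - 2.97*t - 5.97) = 6.62*t^3 + 0.61*t^2 + 2.87*t + 2.89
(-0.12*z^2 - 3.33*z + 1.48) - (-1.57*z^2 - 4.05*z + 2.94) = 1.45*z^2 + 0.72*z - 1.46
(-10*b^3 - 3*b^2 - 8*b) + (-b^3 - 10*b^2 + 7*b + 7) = -11*b^3 - 13*b^2 - b + 7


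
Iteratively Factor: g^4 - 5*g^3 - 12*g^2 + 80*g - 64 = (g - 4)*(g^3 - g^2 - 16*g + 16) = (g - 4)*(g - 1)*(g^2 - 16) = (g - 4)*(g - 1)*(g + 4)*(g - 4)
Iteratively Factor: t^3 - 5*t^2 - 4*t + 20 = (t + 2)*(t^2 - 7*t + 10) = (t - 2)*(t + 2)*(t - 5)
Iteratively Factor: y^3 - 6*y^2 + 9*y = (y - 3)*(y^2 - 3*y) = y*(y - 3)*(y - 3)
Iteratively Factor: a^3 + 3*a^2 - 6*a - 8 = (a + 4)*(a^2 - a - 2) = (a + 1)*(a + 4)*(a - 2)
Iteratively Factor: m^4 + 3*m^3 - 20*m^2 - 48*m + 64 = (m - 1)*(m^3 + 4*m^2 - 16*m - 64) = (m - 4)*(m - 1)*(m^2 + 8*m + 16) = (m - 4)*(m - 1)*(m + 4)*(m + 4)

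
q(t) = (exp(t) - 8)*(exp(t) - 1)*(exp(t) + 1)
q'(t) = (exp(t) - 8)*(exp(t) - 1)*exp(t) + (exp(t) - 8)*(exp(t) + 1)*exp(t) + (exp(t) - 1)*(exp(t) + 1)*exp(t)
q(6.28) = 149812615.72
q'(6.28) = 451718333.43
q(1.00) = -33.75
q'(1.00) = -60.69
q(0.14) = -2.21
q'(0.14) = -17.75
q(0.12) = -1.86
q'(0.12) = -17.17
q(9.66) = 3851522303259.36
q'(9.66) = 11556533284566.40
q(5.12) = 4461410.41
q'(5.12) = 13608550.92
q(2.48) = 558.06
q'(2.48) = 2814.81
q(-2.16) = 7.78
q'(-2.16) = -0.32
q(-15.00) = 8.00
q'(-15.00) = 0.00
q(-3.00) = 7.93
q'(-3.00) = -0.09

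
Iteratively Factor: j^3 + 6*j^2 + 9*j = (j)*(j^2 + 6*j + 9) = j*(j + 3)*(j + 3)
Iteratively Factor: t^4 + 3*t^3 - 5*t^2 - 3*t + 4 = (t + 4)*(t^3 - t^2 - t + 1) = (t + 1)*(t + 4)*(t^2 - 2*t + 1) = (t - 1)*(t + 1)*(t + 4)*(t - 1)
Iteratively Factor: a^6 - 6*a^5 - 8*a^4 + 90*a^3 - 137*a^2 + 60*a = (a - 3)*(a^5 - 3*a^4 - 17*a^3 + 39*a^2 - 20*a) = a*(a - 3)*(a^4 - 3*a^3 - 17*a^2 + 39*a - 20) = a*(a - 3)*(a - 1)*(a^3 - 2*a^2 - 19*a + 20) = a*(a - 3)*(a - 1)*(a + 4)*(a^2 - 6*a + 5) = a*(a - 3)*(a - 1)^2*(a + 4)*(a - 5)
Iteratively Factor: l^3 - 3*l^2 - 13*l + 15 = (l + 3)*(l^2 - 6*l + 5) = (l - 1)*(l + 3)*(l - 5)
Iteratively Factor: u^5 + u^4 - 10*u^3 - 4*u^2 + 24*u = (u)*(u^4 + u^3 - 10*u^2 - 4*u + 24) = u*(u + 3)*(u^3 - 2*u^2 - 4*u + 8) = u*(u + 2)*(u + 3)*(u^2 - 4*u + 4) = u*(u - 2)*(u + 2)*(u + 3)*(u - 2)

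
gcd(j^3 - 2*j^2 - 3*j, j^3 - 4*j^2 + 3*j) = j^2 - 3*j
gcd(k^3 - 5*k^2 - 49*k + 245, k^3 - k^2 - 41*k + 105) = k^2 + 2*k - 35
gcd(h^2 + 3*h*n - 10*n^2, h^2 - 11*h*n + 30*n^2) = 1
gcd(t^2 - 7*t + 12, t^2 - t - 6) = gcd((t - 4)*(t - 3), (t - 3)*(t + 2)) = t - 3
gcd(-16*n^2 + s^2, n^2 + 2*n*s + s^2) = 1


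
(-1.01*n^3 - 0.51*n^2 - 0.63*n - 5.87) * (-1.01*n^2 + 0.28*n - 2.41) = 1.0201*n^5 + 0.2323*n^4 + 2.9276*n^3 + 6.9814*n^2 - 0.1253*n + 14.1467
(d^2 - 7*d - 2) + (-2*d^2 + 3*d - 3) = -d^2 - 4*d - 5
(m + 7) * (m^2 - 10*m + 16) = m^3 - 3*m^2 - 54*m + 112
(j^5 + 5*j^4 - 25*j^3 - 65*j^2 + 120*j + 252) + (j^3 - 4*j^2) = j^5 + 5*j^4 - 24*j^3 - 69*j^2 + 120*j + 252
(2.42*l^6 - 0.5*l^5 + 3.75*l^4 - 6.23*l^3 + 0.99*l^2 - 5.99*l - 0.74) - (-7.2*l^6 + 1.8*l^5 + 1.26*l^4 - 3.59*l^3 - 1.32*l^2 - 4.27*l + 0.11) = 9.62*l^6 - 2.3*l^5 + 2.49*l^4 - 2.64*l^3 + 2.31*l^2 - 1.72*l - 0.85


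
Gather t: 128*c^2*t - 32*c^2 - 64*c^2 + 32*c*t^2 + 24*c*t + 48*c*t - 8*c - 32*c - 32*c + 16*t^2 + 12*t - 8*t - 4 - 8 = -96*c^2 - 72*c + t^2*(32*c + 16) + t*(128*c^2 + 72*c + 4) - 12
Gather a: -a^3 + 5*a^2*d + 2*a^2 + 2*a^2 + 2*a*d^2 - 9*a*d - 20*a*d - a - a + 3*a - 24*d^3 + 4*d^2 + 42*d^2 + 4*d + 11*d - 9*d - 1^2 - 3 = -a^3 + a^2*(5*d + 4) + a*(2*d^2 - 29*d + 1) - 24*d^3 + 46*d^2 + 6*d - 4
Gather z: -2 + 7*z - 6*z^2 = -6*z^2 + 7*z - 2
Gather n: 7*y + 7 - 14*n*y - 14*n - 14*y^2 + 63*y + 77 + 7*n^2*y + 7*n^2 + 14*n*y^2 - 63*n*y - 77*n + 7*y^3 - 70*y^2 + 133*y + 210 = n^2*(7*y + 7) + n*(14*y^2 - 77*y - 91) + 7*y^3 - 84*y^2 + 203*y + 294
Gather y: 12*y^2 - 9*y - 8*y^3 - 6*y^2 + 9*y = -8*y^3 + 6*y^2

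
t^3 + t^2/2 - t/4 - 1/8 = (t - 1/2)*(t + 1/2)^2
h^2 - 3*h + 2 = (h - 2)*(h - 1)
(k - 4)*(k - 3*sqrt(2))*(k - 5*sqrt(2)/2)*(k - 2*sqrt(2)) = k^4 - 15*sqrt(2)*k^3/2 - 4*k^3 + 37*k^2 + 30*sqrt(2)*k^2 - 148*k - 30*sqrt(2)*k + 120*sqrt(2)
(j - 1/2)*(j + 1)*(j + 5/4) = j^3 + 7*j^2/4 + j/8 - 5/8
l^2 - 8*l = l*(l - 8)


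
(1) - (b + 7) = -b - 6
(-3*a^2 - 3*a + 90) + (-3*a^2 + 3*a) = 90 - 6*a^2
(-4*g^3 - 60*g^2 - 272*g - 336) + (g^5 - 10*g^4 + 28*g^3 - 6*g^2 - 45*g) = g^5 - 10*g^4 + 24*g^3 - 66*g^2 - 317*g - 336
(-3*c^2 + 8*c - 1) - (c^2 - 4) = -4*c^2 + 8*c + 3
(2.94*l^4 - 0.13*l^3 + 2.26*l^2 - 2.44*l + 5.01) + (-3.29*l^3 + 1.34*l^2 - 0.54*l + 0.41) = 2.94*l^4 - 3.42*l^3 + 3.6*l^2 - 2.98*l + 5.42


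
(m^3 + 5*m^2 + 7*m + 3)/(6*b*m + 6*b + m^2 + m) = (m^2 + 4*m + 3)/(6*b + m)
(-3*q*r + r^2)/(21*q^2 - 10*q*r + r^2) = -r/(7*q - r)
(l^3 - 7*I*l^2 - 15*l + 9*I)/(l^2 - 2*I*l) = (l^3 - 7*I*l^2 - 15*l + 9*I)/(l*(l - 2*I))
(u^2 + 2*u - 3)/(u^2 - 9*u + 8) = (u + 3)/(u - 8)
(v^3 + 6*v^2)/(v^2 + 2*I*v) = v*(v + 6)/(v + 2*I)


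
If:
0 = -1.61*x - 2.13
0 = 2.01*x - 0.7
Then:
No Solution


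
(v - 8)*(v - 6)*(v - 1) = v^3 - 15*v^2 + 62*v - 48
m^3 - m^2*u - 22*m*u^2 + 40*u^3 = (m - 4*u)*(m - 2*u)*(m + 5*u)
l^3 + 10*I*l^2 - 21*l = l*(l + 3*I)*(l + 7*I)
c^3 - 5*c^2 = c^2*(c - 5)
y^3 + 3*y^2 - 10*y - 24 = (y - 3)*(y + 2)*(y + 4)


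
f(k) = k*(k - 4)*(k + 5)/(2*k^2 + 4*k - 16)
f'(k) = k*(-4*k - 4)*(k - 4)*(k + 5)/(2*k^2 + 4*k - 16)^2 + k*(k - 4)/(2*k^2 + 4*k - 16) + k*(k + 5)/(2*k^2 + 4*k - 16) + (k - 4)*(k + 5)/(2*k^2 + 4*k - 16)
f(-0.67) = -0.76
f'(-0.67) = 1.07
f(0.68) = 1.04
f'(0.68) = 1.96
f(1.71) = 7.93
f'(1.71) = 28.33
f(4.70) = 0.68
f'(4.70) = 0.86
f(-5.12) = -0.35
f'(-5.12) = 2.67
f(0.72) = 1.12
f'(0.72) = 2.04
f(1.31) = 3.03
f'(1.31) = 5.50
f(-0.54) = -0.62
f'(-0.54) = 1.08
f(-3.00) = -4.20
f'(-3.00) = 3.26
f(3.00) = -1.71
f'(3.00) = 2.89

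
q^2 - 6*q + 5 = (q - 5)*(q - 1)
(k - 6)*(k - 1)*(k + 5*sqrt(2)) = k^3 - 7*k^2 + 5*sqrt(2)*k^2 - 35*sqrt(2)*k + 6*k + 30*sqrt(2)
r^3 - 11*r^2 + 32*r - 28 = (r - 7)*(r - 2)^2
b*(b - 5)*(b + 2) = b^3 - 3*b^2 - 10*b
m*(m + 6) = m^2 + 6*m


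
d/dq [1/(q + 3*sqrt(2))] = -1/(q + 3*sqrt(2))^2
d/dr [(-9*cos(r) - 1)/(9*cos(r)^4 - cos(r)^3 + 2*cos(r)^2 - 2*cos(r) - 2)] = -(243*(cos(2*r) - 1)^2 + 70*cos(r) + 1002*cos(2*r) + 18*cos(3*r) + 94)*sin(r)/(4*(-9*cos(r)^4 + cos(r)^3 - 2*cos(r)^2 + 2*cos(r) + 2)^2)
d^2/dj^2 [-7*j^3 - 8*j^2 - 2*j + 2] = -42*j - 16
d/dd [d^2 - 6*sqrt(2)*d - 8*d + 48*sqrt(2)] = 2*d - 6*sqrt(2) - 8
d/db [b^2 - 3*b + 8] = 2*b - 3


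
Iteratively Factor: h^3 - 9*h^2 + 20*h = (h)*(h^2 - 9*h + 20) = h*(h - 5)*(h - 4)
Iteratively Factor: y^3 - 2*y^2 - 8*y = (y + 2)*(y^2 - 4*y) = (y - 4)*(y + 2)*(y)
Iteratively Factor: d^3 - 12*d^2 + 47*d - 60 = (d - 4)*(d^2 - 8*d + 15) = (d - 5)*(d - 4)*(d - 3)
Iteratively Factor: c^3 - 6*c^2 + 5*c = (c - 1)*(c^2 - 5*c) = (c - 5)*(c - 1)*(c)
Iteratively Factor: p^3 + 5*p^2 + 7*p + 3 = (p + 1)*(p^2 + 4*p + 3) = (p + 1)*(p + 3)*(p + 1)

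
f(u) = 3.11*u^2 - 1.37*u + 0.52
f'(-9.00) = -57.35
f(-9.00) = 264.76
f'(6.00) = 35.95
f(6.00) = 104.26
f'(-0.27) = -3.05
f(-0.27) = 1.12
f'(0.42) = 1.24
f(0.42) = 0.49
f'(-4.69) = -30.54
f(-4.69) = 75.35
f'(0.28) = 0.37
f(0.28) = 0.38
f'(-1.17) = -8.65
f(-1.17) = 6.38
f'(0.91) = 4.29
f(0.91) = 1.85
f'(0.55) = 2.05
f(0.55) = 0.71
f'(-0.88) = -6.84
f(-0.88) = 4.13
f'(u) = 6.22*u - 1.37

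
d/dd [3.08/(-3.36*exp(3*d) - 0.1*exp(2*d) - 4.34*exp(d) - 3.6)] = (31.0464*exp(2*d) + 0.616*exp(d) + 13.3672)*exp(d)/(3.36*exp(3*d) + 0.1*exp(2*d) + 4.34*exp(d) + 3.6)^2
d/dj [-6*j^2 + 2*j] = 2 - 12*j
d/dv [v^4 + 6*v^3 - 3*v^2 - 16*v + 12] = 4*v^3 + 18*v^2 - 6*v - 16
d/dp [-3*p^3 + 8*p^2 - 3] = p*(16 - 9*p)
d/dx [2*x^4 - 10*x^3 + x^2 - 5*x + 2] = 8*x^3 - 30*x^2 + 2*x - 5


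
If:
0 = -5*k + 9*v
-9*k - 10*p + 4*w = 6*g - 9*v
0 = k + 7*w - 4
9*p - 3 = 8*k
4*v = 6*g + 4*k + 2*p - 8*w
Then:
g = 679/621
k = -13/23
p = -35/207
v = -65/207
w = 15/23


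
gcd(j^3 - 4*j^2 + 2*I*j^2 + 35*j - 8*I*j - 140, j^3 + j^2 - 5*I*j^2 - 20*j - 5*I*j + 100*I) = j^2 + j*(-4 - 5*I) + 20*I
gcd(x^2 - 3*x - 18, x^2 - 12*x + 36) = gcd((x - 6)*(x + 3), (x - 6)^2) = x - 6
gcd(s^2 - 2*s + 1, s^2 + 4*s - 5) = s - 1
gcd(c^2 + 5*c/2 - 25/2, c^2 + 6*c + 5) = c + 5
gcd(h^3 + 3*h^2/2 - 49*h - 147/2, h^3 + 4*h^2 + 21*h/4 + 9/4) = h + 3/2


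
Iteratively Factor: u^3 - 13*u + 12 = (u - 3)*(u^2 + 3*u - 4) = (u - 3)*(u + 4)*(u - 1)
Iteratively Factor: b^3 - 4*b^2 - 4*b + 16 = (b - 4)*(b^2 - 4) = (b - 4)*(b - 2)*(b + 2)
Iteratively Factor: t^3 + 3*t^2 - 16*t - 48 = (t - 4)*(t^2 + 7*t + 12) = (t - 4)*(t + 3)*(t + 4)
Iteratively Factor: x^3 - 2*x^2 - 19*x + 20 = (x - 1)*(x^2 - x - 20) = (x - 1)*(x + 4)*(x - 5)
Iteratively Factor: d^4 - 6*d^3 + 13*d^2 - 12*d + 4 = (d - 2)*(d^3 - 4*d^2 + 5*d - 2) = (d - 2)*(d - 1)*(d^2 - 3*d + 2) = (d - 2)*(d - 1)^2*(d - 2)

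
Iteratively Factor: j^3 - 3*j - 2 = (j + 1)*(j^2 - j - 2) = (j + 1)^2*(j - 2)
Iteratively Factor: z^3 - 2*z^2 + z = (z)*(z^2 - 2*z + 1) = z*(z - 1)*(z - 1)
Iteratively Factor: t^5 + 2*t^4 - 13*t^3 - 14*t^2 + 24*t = (t - 1)*(t^4 + 3*t^3 - 10*t^2 - 24*t) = t*(t - 1)*(t^3 + 3*t^2 - 10*t - 24) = t*(t - 3)*(t - 1)*(t^2 + 6*t + 8) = t*(t - 3)*(t - 1)*(t + 2)*(t + 4)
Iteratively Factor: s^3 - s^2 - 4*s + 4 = (s - 2)*(s^2 + s - 2) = (s - 2)*(s - 1)*(s + 2)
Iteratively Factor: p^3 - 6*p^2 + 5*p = (p)*(p^2 - 6*p + 5) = p*(p - 5)*(p - 1)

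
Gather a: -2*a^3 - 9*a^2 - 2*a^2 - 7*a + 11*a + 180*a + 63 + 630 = -2*a^3 - 11*a^2 + 184*a + 693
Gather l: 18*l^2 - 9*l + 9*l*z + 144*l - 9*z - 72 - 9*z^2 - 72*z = 18*l^2 + l*(9*z + 135) - 9*z^2 - 81*z - 72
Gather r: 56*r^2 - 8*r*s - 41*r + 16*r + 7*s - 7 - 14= 56*r^2 + r*(-8*s - 25) + 7*s - 21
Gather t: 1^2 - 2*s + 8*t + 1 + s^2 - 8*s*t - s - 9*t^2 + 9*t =s^2 - 3*s - 9*t^2 + t*(17 - 8*s) + 2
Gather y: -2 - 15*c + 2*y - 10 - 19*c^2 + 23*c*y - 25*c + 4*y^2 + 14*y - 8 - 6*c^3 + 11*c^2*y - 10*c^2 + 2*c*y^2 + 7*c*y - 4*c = -6*c^3 - 29*c^2 - 44*c + y^2*(2*c + 4) + y*(11*c^2 + 30*c + 16) - 20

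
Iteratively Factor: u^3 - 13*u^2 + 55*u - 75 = (u - 5)*(u^2 - 8*u + 15) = (u - 5)*(u - 3)*(u - 5)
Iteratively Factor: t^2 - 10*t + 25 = (t - 5)*(t - 5)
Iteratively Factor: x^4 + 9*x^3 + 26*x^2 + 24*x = (x + 4)*(x^3 + 5*x^2 + 6*x) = x*(x + 4)*(x^2 + 5*x + 6) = x*(x + 2)*(x + 4)*(x + 3)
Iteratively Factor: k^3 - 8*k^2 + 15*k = (k - 5)*(k^2 - 3*k) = k*(k - 5)*(k - 3)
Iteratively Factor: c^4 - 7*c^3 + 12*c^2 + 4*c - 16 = (c - 2)*(c^3 - 5*c^2 + 2*c + 8) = (c - 2)^2*(c^2 - 3*c - 4) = (c - 2)^2*(c + 1)*(c - 4)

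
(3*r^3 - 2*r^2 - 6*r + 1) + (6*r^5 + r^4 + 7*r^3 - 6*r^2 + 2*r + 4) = 6*r^5 + r^4 + 10*r^3 - 8*r^2 - 4*r + 5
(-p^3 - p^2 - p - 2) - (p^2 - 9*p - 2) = -p^3 - 2*p^2 + 8*p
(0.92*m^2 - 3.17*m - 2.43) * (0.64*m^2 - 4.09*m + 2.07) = 0.5888*m^4 - 5.7916*m^3 + 13.3145*m^2 + 3.3768*m - 5.0301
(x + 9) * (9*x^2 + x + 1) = 9*x^3 + 82*x^2 + 10*x + 9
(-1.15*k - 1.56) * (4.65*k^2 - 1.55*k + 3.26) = -5.3475*k^3 - 5.4715*k^2 - 1.331*k - 5.0856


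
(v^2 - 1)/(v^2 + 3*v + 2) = (v - 1)/(v + 2)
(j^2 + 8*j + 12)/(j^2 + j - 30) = (j + 2)/(j - 5)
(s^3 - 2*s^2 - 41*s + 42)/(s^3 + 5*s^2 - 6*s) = (s - 7)/s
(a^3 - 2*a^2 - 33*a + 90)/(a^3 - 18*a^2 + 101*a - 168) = (a^2 + a - 30)/(a^2 - 15*a + 56)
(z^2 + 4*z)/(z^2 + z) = (z + 4)/(z + 1)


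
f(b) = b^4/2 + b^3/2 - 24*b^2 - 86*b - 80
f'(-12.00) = -2750.00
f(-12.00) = 7000.00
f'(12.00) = 3010.00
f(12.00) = 6664.00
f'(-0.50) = -61.88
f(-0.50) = -43.03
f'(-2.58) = 13.48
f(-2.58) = -4.31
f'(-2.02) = 0.60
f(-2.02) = -0.01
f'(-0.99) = -38.95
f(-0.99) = -18.39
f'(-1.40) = -21.35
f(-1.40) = -6.09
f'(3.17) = -159.38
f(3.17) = -527.38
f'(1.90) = -158.07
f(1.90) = -320.09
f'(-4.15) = -3.91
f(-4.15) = -23.87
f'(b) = 2*b^3 + 3*b^2/2 - 48*b - 86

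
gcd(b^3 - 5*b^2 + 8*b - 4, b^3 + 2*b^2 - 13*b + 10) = b^2 - 3*b + 2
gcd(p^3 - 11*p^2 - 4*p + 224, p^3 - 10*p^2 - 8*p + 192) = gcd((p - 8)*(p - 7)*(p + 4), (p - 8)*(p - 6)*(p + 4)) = p^2 - 4*p - 32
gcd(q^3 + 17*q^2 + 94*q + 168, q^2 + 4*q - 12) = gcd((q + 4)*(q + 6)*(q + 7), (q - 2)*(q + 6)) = q + 6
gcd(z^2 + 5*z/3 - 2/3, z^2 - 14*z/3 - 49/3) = 1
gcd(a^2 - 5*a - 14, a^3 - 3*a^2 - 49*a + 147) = a - 7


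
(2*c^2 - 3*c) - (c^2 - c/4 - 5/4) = c^2 - 11*c/4 + 5/4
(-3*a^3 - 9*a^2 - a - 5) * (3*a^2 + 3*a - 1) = -9*a^5 - 36*a^4 - 27*a^3 - 9*a^2 - 14*a + 5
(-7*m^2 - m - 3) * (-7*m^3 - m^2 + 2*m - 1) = 49*m^5 + 14*m^4 + 8*m^3 + 8*m^2 - 5*m + 3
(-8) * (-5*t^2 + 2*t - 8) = 40*t^2 - 16*t + 64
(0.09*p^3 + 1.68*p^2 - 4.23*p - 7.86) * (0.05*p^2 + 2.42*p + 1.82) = 0.0045*p^5 + 0.3018*p^4 + 4.0179*p^3 - 7.572*p^2 - 26.7198*p - 14.3052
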